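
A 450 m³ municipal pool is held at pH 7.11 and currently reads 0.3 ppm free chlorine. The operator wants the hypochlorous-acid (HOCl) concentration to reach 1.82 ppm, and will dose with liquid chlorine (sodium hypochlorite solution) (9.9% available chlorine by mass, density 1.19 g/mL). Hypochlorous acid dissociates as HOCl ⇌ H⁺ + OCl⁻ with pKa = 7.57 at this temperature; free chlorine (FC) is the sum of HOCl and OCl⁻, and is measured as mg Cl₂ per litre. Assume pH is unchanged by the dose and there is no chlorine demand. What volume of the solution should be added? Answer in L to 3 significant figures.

8.22 L

Volume: 450 m³ = 450,000 L.
[OCl⁻]/[HOCl] = 10^(pH − pKa) = 10^(7.11 − 7.57) = 0.3467; fraction as HOCl = 1/(1 + 0.3467) = 0.7425.
Free chlorine required for 1.82 ppm HOCl: 1.82 / 0.7425 = 2.451 ppm.
FC to add: 2.451 − 0.3 = 2.151 mg/L as Cl₂.
Cl₂ equivalent: 2.151 mg/L × 450,000 L = 968 g.
Product at 9.9% available Cl: 968 / 0.099 = 9778 g.
Volume: 9778 g ÷ 1.19 g/mL = 8216 mL.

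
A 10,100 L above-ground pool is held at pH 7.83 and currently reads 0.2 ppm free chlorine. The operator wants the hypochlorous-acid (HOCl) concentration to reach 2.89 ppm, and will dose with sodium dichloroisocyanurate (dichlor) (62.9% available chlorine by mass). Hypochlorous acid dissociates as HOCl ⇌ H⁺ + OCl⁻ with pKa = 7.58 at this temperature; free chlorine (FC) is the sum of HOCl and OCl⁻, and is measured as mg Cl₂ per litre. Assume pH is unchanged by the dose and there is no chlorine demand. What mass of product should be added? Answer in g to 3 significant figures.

126 g

[OCl⁻]/[HOCl] = 10^(pH − pKa) = 10^(7.83 − 7.58) = 1.778; fraction as HOCl = 1/(1 + 1.778) = 0.3599.
Free chlorine required for 2.89 ppm HOCl: 2.89 / 0.3599 = 8.029 ppm.
FC to add: 8.029 − 0.2 = 7.829 mg/L as Cl₂.
Cl₂ equivalent: 7.829 mg/L × 10,100 L = 79.08 g.
Product at 62.9% available Cl: 79.08 / 0.629 = 125.7 g.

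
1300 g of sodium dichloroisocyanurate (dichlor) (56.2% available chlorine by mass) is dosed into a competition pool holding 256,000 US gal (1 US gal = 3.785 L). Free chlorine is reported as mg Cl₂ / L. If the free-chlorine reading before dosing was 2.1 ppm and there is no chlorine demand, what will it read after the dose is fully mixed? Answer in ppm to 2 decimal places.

2.85 ppm

Volume: 256,000 US gal × 3.785 L/gal = 968,960 L.
Available chlorine delivered: 1300 g × 0.562 = 730.6 g as Cl₂.
Concentration rise: 730.6 g / 968,960 L = 0.754 mg/L = 0.75 ppm.
Final FC: 2.1 + 0.75 = 2.85 ppm.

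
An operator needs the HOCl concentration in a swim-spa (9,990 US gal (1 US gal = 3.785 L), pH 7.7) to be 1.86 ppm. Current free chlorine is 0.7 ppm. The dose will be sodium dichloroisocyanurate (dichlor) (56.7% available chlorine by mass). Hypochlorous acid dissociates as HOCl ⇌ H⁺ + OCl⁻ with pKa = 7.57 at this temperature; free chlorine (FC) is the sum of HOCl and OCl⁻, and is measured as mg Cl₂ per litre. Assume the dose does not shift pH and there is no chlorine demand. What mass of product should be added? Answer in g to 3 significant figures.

Volume: 9,990 US gal × 3.785 L/gal = 37,812 L.
[OCl⁻]/[HOCl] = 10^(pH − pKa) = 10^(7.7 − 7.57) = 1.349; fraction as HOCl = 1/(1 + 1.349) = 0.4257.
Free chlorine required for 1.86 ppm HOCl: 1.86 / 0.4257 = 4.369 ppm.
FC to add: 4.369 − 0.7 = 3.669 mg/L as Cl₂.
Cl₂ equivalent: 3.669 mg/L × 37,812 L = 138.7 g.
Product at 56.7% available Cl: 138.7 / 0.567 = 244.7 g.

245 g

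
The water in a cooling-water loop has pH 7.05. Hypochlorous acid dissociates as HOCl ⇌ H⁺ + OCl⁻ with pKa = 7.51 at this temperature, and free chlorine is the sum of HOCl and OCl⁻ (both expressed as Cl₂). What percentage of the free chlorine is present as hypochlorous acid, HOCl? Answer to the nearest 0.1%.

[OCl⁻]/[HOCl] = 10^(pH − pKa) = 10^(7.05 − 7.51) = 10^-0.46 = 0.3467.
Fraction as HOCl = 1 / (1 + 0.3467) = 0.7425.

74.3%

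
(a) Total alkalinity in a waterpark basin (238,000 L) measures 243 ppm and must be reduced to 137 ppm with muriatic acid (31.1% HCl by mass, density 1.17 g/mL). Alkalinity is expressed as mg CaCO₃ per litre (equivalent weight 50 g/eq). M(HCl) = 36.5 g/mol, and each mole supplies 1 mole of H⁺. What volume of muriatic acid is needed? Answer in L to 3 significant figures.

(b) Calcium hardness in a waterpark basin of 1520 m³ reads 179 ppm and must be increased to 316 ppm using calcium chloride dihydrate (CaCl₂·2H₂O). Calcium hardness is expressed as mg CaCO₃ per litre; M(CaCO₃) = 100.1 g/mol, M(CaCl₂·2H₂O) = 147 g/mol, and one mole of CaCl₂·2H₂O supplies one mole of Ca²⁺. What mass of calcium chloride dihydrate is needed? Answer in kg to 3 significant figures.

(a) 50.6 L; (b) 306 kg

(a) Alkalinity to neutralize: (243 − 137) = 106 mg/L as CaCO₃ × 238,000 L = 25,230 g as CaCO₃.
(a) Equivalents of H⁺ required: 25,230 ÷ 50 g/eq = 504.6 eq = 504.6 mol HCl.
(a) Mass of HCl: 504.6 × 36.5 = 18,420 g.
(a) Mass of 31.1% solution: 18,420 / 0.311 = 59,220 g.
(a) Volume: 59,220 g ÷ 1.17 g/mL = 50,610 mL.

(b) Volume: 1520 m³ = 1,520,000 L.
(b) Hardness to add: (316 − 179) = 137 mg/L as CaCO₃ × 1,520,000 L = 208,200 g as CaCO₃.
(b) Moles of Ca²⁺ (1 mol Ca²⁺ ≡ 1 mol CaCO₃): 208,200 / 100.1 g/mol = 2080 mol.
(b) Mass of CaCl₂·2H₂O: 2080 × 147 = 305,800 g.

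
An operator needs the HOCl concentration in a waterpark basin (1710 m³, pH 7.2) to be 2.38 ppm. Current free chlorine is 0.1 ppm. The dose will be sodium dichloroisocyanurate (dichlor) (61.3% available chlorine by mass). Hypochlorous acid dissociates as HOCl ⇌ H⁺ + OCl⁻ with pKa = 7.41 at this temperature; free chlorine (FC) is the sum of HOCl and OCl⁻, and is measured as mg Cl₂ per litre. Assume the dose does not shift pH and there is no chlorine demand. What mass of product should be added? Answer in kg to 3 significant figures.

10.5 kg

Volume: 1710 m³ = 1,710,000 L.
[OCl⁻]/[HOCl] = 10^(pH − pKa) = 10^(7.2 − 7.41) = 0.6166; fraction as HOCl = 1/(1 + 0.6166) = 0.6186.
Free chlorine required for 2.38 ppm HOCl: 2.38 / 0.6186 = 3.847 ppm.
FC to add: 3.847 − 0.1 = 3.747 mg/L as Cl₂.
Cl₂ equivalent: 3.747 mg/L × 1,710,000 L = 6408 g.
Product at 61.3% available Cl: 6408 / 0.613 = 10,450 g.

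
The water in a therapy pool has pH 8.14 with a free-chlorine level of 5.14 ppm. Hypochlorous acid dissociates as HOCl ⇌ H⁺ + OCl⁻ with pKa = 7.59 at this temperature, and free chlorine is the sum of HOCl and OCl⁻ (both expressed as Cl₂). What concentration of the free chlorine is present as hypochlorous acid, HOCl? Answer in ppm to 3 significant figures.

1.13 ppm

[OCl⁻]/[HOCl] = 10^(pH − pKa) = 10^(8.14 − 7.59) = 10^0.55 = 3.548.
Fraction as HOCl = 1 / (1 + 3.548) = 0.2199.
HOCl = 0.2199 × 5.14 ppm = 1.13 ppm.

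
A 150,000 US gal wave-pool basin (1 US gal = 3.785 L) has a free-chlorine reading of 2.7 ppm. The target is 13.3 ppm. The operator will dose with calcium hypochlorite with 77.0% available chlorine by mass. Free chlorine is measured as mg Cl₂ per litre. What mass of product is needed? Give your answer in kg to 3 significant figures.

Volume: 150,000 US gal × 3.785 L/gal = 567,750 L.
Chlorine deficit: 13.3 − 2.7 = 10.6 ppm = 10.6 mg/L as Cl₂.
Cl₂ equivalent needed: 10.6 mg/L × 567,750 L = 6,018,000 mg = 6018 g.
Product at 77.0% available chlorine: 6018 / 0.77 = 7816 g.

7.82 kg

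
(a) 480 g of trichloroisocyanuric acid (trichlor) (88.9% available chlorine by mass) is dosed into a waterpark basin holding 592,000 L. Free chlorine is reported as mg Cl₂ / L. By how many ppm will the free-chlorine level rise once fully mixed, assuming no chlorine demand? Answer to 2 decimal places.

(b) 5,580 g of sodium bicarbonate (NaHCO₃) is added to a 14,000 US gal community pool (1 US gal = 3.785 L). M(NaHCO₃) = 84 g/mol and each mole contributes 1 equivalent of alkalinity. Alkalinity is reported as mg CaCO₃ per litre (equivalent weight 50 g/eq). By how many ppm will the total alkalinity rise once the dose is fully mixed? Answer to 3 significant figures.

(a) 0.72 ppm; (b) 62.7 ppm

(a) Available chlorine delivered: 480 g × 0.889 = 426.7 g as Cl₂.
(a) Concentration rise: 426.7 g / 592,000 L = 0.7208 mg/L = 0.72 ppm.

(b) Volume: 14,000 US gal × 3.785 L/gal = 52,990 L.
(b) Moles of NaHCO₃: 5,580 g ÷ 84 g/mol = 66.43 mol → 66.43 eq of alkalinity.
(b) As CaCO₃: 66.43 eq × 50 g/eq = 3321 g.
(b) Rise: 3321 g / 52,990 L × 1000 = 62.68 mg/L.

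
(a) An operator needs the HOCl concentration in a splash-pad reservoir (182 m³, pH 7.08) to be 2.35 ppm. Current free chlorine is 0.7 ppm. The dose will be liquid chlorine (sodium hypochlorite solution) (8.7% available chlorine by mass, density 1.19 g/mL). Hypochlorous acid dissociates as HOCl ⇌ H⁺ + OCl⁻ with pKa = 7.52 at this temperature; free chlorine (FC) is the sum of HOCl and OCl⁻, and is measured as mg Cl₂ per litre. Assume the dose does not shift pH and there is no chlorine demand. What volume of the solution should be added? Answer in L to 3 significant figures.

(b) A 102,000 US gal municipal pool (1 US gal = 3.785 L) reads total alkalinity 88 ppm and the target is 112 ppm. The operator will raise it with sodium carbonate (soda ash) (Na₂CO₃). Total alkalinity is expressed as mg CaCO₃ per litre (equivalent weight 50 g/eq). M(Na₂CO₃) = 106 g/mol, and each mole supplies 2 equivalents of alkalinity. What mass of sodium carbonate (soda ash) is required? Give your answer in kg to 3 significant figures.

(a) Volume: 182 m³ = 182,000 L.
(a) [OCl⁻]/[HOCl] = 10^(pH − pKa) = 10^(7.08 − 7.52) = 0.3631; fraction as HOCl = 1/(1 + 0.3631) = 0.7336.
(a) Free chlorine required for 2.35 ppm HOCl: 2.35 / 0.7336 = 3.203 ppm.
(a) FC to add: 3.203 − 0.7 = 2.503 mg/L as Cl₂.
(a) Cl₂ equivalent: 2.503 mg/L × 182,000 L = 455.6 g.
(a) Product at 8.7% available Cl: 455.6 / 0.087 = 5237 g.
(a) Volume: 5237 g ÷ 1.19 g/mL = 4401 mL.

(b) Volume: 102,000 US gal × 3.785 L/gal = 386,070 L.
(b) Alkalinity to add: (112 − 88) = 24 mg/L as CaCO₃ × 386,070 L = 9266 g as CaCO₃.
(b) Equivalents: 9266 g ÷ 50 g/eq = 185.3 eq.
(b) Each mole of Na₂CO₃ supplies 2 eq, so 185.3 / 2 = 92.66 mol.
(b) Mass: 92.66 mol × 106 g/mol = 9822 g.

(a) 4.40 L; (b) 9.82 kg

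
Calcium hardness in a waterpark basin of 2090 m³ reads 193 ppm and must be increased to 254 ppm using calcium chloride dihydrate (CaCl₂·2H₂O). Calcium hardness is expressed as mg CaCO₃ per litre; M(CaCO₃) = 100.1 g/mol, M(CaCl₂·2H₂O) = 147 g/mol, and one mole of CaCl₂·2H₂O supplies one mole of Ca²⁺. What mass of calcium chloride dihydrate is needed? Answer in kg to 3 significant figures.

187 kg

Volume: 2090 m³ = 2,090,000 L.
Hardness to add: (254 − 193) = 61 mg/L as CaCO₃ × 2,090,000 L = 127,500 g as CaCO₃.
Moles of Ca²⁺ (1 mol Ca²⁺ ≡ 1 mol CaCO₃): 127,500 / 100.1 g/mol = 1274 mol.
Mass of CaCl₂·2H₂O: 1274 × 147 = 187,200 g.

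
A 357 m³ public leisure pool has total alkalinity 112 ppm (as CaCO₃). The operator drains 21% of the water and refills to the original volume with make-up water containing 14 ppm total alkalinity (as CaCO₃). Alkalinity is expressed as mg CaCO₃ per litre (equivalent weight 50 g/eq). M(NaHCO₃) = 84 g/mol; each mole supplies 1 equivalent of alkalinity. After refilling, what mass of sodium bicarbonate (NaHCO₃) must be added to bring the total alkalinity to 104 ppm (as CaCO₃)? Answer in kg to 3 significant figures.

Volume: 357 m³ = 357,000 L.
After draining 21% and refilling: 112 × 0.79 + 14 × 0.21 = 91.42 ppm.
Deficit to target: 104 − 91.42 = 12.58 mg/L.
As CaCO₃: 12.58 mg/L × 357,000 L = 4491 g; ÷ 50 g/eq ÷ 1 = 89.82 mol NaHCO₃.
Mass: 89.82 × 84 = 7545 g.

7.54 kg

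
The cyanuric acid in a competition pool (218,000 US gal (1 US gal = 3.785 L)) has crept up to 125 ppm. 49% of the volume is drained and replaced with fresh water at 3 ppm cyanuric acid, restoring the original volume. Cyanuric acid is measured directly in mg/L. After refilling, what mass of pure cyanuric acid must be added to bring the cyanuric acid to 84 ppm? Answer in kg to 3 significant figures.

15.5 kg

Volume: 218,000 US gal × 3.785 L/gal = 825,130 L.
After draining 49% and refilling: 125 × 0.51 + 3 × 0.49 = 65.22 ppm.
Deficit to target: 84 − 65.22 = 18.78 mg/L.
Mass: 18.78 mg/L × 825,130 L = 15,500 g cyanuric acid.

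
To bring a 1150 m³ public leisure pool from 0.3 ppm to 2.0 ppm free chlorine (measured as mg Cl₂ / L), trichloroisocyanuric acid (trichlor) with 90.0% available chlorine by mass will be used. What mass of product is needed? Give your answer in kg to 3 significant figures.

Volume: 1150 m³ = 1,150,000 L.
Chlorine deficit: 2.0 − 0.3 = 1.7 ppm = 1.7 mg/L as Cl₂.
Cl₂ equivalent needed: 1.7 mg/L × 1,150,000 L = 1,955,000 mg = 1955 g.
Product at 90.0% available chlorine: 1955 / 0.9 = 2172 g.

2.17 kg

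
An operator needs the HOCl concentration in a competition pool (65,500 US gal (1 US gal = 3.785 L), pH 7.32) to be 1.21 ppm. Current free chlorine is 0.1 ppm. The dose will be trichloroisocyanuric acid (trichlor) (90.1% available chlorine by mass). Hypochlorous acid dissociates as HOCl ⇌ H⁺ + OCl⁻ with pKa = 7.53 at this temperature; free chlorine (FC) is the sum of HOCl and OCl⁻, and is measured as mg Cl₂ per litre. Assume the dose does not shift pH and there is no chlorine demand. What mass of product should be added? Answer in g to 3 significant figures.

511 g

Volume: 65,500 US gal × 3.785 L/gal = 247,918 L.
[OCl⁻]/[HOCl] = 10^(pH − pKa) = 10^(7.32 − 7.53) = 0.6166; fraction as HOCl = 1/(1 + 0.6166) = 0.6186.
Free chlorine required for 1.21 ppm HOCl: 1.21 / 0.6186 = 1.956 ppm.
FC to add: 1.956 − 0.1 = 1.856 mg/L as Cl₂.
Cl₂ equivalent: 1.856 mg/L × 247,918 L = 460.2 g.
Product at 90.1% available Cl: 460.2 / 0.901 = 510.7 g.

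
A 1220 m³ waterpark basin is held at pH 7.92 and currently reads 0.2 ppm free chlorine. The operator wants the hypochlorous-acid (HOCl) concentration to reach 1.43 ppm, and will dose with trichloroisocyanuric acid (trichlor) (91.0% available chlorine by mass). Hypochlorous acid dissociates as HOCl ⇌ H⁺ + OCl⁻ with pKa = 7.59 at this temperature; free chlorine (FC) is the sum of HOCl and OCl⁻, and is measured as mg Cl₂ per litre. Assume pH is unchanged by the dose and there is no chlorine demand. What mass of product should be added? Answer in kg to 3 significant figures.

Volume: 1220 m³ = 1,220,000 L.
[OCl⁻]/[HOCl] = 10^(pH − pKa) = 10^(7.92 − 7.59) = 2.138; fraction as HOCl = 1/(1 + 2.138) = 0.3187.
Free chlorine required for 1.43 ppm HOCl: 1.43 / 0.3187 = 4.487 ppm.
FC to add: 4.487 − 0.2 = 4.287 mg/L as Cl₂.
Cl₂ equivalent: 4.287 mg/L × 1,220,000 L = 5230 g.
Product at 91.0% available Cl: 5230 / 0.91 = 5748 g.

5.75 kg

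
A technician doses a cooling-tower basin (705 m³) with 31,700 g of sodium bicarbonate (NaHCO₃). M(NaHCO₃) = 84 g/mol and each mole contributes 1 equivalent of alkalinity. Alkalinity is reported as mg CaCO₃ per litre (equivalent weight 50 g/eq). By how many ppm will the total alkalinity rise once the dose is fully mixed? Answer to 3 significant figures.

Volume: 705 m³ = 705,000 L.
Moles of NaHCO₃: 31,700 g ÷ 84 g/mol = 377.4 mol → 377.4 eq of alkalinity.
As CaCO₃: 377.4 eq × 50 g/eq = 18,870 g.
Rise: 18,870 g / 705,000 L × 1000 = 26.76 mg/L.

26.8 ppm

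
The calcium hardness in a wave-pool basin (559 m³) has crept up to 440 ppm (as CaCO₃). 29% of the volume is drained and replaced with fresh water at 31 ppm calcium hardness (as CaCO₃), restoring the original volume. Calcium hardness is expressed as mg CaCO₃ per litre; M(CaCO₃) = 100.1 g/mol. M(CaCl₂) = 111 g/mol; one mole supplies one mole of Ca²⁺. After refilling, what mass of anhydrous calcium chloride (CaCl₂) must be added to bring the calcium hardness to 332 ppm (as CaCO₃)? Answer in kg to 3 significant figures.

6.58 kg

Volume: 559 m³ = 559,000 L.
After draining 29% and refilling: 440 × 0.71 + 31 × 0.29 = 321.39 ppm.
Deficit to target: 332 − 321.39 = 10.61 mg/L.
As CaCO₃: 10.61 mg/L × 559,000 L = 5931 g; ÷ 100.1 = 59.25 mol Ca²⁺.
Mass: 59.25 × 111 = 6577 g.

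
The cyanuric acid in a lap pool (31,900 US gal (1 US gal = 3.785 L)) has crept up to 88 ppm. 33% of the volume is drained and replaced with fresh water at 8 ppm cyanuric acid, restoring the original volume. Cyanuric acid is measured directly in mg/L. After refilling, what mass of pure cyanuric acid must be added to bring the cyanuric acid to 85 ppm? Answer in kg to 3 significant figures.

Volume: 31,900 US gal × 3.785 L/gal = 120,742 L.
After draining 33% and refilling: 88 × 0.67 + 8 × 0.33 = 61.6 ppm.
Deficit to target: 85 − 61.6 = 23.4 mg/L.
Mass: 23.4 mg/L × 120,742 L = 2825 g cyanuric acid.

2.83 kg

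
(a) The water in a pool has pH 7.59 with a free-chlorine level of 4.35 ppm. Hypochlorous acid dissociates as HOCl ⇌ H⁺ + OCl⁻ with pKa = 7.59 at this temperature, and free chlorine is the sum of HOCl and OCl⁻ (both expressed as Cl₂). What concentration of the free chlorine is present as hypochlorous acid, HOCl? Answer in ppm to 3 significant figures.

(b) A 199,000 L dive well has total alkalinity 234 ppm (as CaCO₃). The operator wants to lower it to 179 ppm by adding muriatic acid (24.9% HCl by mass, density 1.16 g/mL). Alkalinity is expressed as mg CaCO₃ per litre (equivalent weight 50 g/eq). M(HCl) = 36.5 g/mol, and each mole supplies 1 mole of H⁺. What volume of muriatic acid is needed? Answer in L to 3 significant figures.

(a) 2.17 ppm; (b) 27.7 L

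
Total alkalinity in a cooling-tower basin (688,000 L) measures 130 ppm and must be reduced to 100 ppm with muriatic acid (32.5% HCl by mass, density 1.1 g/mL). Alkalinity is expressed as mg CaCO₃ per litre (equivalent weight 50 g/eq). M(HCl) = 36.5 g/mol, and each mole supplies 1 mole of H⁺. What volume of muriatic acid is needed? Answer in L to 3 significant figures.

42.1 L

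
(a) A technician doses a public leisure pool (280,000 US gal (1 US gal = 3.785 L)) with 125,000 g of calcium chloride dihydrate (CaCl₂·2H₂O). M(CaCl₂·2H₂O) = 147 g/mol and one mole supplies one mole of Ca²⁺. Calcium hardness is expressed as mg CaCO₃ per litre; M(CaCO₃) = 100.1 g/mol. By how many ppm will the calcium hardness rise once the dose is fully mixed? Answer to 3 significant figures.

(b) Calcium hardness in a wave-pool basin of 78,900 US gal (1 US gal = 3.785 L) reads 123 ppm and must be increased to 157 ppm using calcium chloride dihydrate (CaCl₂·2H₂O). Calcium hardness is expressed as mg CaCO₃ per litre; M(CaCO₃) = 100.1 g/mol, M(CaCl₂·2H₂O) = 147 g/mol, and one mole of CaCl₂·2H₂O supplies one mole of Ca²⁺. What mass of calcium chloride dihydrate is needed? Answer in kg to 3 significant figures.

(a) Volume: 280,000 US gal × 3.785 L/gal = 1,059,800 L.
(a) Moles of Ca²⁺: 125,000 g ÷ 147 g/mol = 850.3 mol.
(a) As CaCO₃: 850.3 mol × 100.1 g/mol = 85,120 g.
(a) Rise: 85,120 g / 1,059,800 L × 1000 = 80.32 mg/L.

(b) Volume: 78,900 US gal × 3.785 L/gal = 298,636 L.
(b) Hardness to add: (157 − 123) = 34 mg/L as CaCO₃ × 298,636 L = 10,150 g as CaCO₃.
(b) Moles of Ca²⁺ (1 mol Ca²⁺ ≡ 1 mol CaCO₃): 10,150 / 100.1 g/mol = 101.4 mol.
(b) Mass of CaCl₂·2H₂O: 101.4 × 147 = 14,910 g.

(a) 80.3 ppm; (b) 14.9 kg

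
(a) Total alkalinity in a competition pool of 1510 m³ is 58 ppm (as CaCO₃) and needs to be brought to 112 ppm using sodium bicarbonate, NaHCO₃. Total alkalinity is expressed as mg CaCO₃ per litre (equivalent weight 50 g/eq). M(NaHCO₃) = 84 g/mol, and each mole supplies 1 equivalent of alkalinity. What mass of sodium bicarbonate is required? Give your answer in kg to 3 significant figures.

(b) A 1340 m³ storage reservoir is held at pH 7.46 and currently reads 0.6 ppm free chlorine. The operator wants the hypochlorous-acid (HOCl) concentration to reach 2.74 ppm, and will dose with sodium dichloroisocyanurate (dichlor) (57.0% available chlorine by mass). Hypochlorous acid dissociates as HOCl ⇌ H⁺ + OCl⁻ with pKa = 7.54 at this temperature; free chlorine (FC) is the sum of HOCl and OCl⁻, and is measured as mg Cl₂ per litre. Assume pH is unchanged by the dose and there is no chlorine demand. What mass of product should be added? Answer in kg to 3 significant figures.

(a) 137 kg; (b) 10.4 kg

(a) Volume: 1510 m³ = 1,510,000 L.
(a) Alkalinity to add: (112 − 58) = 54 mg/L as CaCO₃ × 1,510,000 L = 81,540 g as CaCO₃.
(a) Equivalents: 81,540 g ÷ 50 g/eq = 1631 eq.
(a) NaHCO₃ supplies 1 eq per mole → 1631 mol.
(a) Mass: 1631 mol × 84 g/mol = 137,000 g.

(b) Volume: 1340 m³ = 1,340,000 L.
(b) [OCl⁻]/[HOCl] = 10^(pH − pKa) = 10^(7.46 − 7.54) = 0.8318; fraction as HOCl = 1/(1 + 0.8318) = 0.5459.
(b) Free chlorine required for 2.74 ppm HOCl: 2.74 / 0.5459 = 5.019 ppm.
(b) FC to add: 5.019 − 0.6 = 4.419 mg/L as Cl₂.
(b) Cl₂ equivalent: 4.419 mg/L × 1,340,000 L = 5922 g.
(b) Product at 57.0% available Cl: 5922 / 0.57 = 10,390 g.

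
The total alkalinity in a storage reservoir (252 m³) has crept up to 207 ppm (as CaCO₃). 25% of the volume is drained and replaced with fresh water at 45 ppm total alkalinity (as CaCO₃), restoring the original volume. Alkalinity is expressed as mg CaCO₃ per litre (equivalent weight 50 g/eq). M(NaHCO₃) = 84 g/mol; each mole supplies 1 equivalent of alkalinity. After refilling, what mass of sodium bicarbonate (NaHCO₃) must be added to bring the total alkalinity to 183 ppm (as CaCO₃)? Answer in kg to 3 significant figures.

6.99 kg

Volume: 252 m³ = 252,000 L.
After draining 25% and refilling: 207 × 0.75 + 45 × 0.25 = 166.5 ppm.
Deficit to target: 183 − 166.5 = 16.5 mg/L.
As CaCO₃: 16.5 mg/L × 252,000 L = 4158 g; ÷ 50 g/eq ÷ 1 = 83.16 mol NaHCO₃.
Mass: 83.16 × 84 = 6985 g.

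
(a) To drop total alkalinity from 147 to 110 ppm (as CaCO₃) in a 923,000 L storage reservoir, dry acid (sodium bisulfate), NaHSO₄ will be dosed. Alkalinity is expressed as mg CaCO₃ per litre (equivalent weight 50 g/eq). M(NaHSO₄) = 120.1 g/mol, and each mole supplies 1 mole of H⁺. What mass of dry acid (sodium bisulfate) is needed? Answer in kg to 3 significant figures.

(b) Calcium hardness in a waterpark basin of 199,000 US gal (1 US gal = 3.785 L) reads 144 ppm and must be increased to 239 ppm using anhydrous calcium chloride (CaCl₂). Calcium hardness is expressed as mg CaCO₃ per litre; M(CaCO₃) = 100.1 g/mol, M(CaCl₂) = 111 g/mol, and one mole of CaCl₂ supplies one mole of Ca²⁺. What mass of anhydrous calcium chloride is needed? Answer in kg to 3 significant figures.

(a) 82.0 kg; (b) 79.3 kg

(a) Alkalinity to neutralize: (147 − 110) = 37 mg/L as CaCO₃ × 923,000 L = 34,150 g as CaCO₃.
(a) Equivalents of H⁺ required: 34,150 ÷ 50 g/eq = 683 eq = 683 mol NaHSO₄.
(a) Mass of NaHSO₄: 683 × 120.1 = 82,030 g.

(b) Volume: 199,000 US gal × 3.785 L/gal = 753,215 L.
(b) Hardness to add: (239 − 144) = 95 mg/L as CaCO₃ × 753,215 L = 71,560 g as CaCO₃.
(b) Moles of Ca²⁺ (1 mol Ca²⁺ ≡ 1 mol CaCO₃): 71,560 / 100.1 g/mol = 714.8 mol.
(b) Mass of CaCl₂: 714.8 × 111 = 79,350 g.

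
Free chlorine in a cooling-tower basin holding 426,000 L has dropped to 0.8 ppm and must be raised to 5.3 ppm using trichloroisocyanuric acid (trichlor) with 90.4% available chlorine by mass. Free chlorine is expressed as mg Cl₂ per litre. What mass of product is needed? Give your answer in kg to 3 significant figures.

Chlorine deficit: 5.3 − 0.8 = 4.5 ppm = 4.5 mg/L as Cl₂.
Cl₂ equivalent needed: 4.5 mg/L × 426,000 L = 1,917,000 mg = 1917 g.
Product at 90.4% available chlorine: 1917 / 0.904 = 2121 g.

2.12 kg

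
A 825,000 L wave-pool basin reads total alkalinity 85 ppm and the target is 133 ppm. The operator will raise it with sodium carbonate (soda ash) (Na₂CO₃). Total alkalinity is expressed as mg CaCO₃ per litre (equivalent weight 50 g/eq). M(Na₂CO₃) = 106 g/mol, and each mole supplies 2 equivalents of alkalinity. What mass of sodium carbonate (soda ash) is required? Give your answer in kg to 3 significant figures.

Alkalinity to add: (133 − 85) = 48 mg/L as CaCO₃ × 825,000 L = 39,600 g as CaCO₃.
Equivalents: 39,600 g ÷ 50 g/eq = 792 eq.
Each mole of Na₂CO₃ supplies 2 eq, so 792 / 2 = 396 mol.
Mass: 396 mol × 106 g/mol = 41,980 g.

42.0 kg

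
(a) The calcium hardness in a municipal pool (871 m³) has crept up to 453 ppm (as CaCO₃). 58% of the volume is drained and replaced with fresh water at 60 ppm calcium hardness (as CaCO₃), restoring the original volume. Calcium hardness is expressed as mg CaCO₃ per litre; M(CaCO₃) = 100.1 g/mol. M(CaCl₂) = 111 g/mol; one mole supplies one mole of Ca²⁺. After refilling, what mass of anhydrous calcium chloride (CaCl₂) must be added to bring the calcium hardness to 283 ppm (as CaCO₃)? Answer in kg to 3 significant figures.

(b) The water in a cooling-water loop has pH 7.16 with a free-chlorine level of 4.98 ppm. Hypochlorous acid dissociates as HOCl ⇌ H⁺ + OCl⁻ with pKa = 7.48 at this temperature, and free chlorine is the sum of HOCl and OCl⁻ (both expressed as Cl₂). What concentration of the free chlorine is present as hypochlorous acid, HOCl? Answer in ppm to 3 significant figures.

(a) Volume: 871 m³ = 871,000 L.
(a) After draining 58% and refilling: 453 × 0.42 + 60 × 0.58 = 225.06 ppm.
(a) Deficit to target: 283 − 225.06 = 57.94 mg/L.
(a) As CaCO₃: 57.94 mg/L × 871,000 L = 50,470 g; ÷ 100.1 = 504.2 mol Ca²⁺.
(a) Mass: 504.2 × 111 = 55,960 g.

(b) [OCl⁻]/[HOCl] = 10^(pH − pKa) = 10^(7.16 − 7.48) = 10^-0.32 = 0.4786.
(b) Fraction as HOCl = 1 / (1 + 0.4786) = 0.6763.
(b) HOCl = 0.6763 × 4.98 ppm = 3.368 ppm.

(a) 56.0 kg; (b) 3.37 ppm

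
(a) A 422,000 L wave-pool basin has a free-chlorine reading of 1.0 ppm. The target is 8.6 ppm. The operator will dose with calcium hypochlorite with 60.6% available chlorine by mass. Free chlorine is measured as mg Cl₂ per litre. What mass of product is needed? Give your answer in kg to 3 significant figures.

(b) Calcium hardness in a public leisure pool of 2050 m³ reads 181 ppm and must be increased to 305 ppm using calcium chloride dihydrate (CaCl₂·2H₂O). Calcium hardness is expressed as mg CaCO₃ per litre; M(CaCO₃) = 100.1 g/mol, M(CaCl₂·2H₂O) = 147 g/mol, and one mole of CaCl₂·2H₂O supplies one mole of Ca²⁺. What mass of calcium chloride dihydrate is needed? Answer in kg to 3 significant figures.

(a) 5.29 kg; (b) 373 kg

(a) Chlorine deficit: 8.6 − 1.0 = 7.6 ppm = 7.6 mg/L as Cl₂.
(a) Cl₂ equivalent needed: 7.6 mg/L × 422,000 L = 3,207,000 mg = 3207 g.
(a) Product at 60.6% available chlorine: 3207 / 0.606 = 5292 g.

(b) Volume: 2050 m³ = 2,050,000 L.
(b) Hardness to add: (305 − 181) = 124 mg/L as CaCO₃ × 2,050,000 L = 254,200 g as CaCO₃.
(b) Moles of Ca²⁺ (1 mol Ca²⁺ ≡ 1 mol CaCO₃): 254,200 / 100.1 g/mol = 2539 mol.
(b) Mass of CaCl₂·2H₂O: 2539 × 147 = 373,300 g.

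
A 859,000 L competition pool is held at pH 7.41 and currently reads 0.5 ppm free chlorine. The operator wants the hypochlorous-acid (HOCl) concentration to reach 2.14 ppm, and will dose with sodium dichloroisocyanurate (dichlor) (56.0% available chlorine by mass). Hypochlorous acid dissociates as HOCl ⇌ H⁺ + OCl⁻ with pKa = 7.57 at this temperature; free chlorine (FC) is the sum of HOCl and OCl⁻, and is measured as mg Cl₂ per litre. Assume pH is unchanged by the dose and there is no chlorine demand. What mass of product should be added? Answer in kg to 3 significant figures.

4.79 kg

[OCl⁻]/[HOCl] = 10^(pH − pKa) = 10^(7.41 − 7.57) = 0.6918; fraction as HOCl = 1/(1 + 0.6918) = 0.5911.
Free chlorine required for 2.14 ppm HOCl: 2.14 / 0.5911 = 3.621 ppm.
FC to add: 3.621 − 0.5 = 3.121 mg/L as Cl₂.
Cl₂ equivalent: 3.121 mg/L × 859,000 L = 2681 g.
Product at 56.0% available Cl: 2681 / 0.56 = 4787 g.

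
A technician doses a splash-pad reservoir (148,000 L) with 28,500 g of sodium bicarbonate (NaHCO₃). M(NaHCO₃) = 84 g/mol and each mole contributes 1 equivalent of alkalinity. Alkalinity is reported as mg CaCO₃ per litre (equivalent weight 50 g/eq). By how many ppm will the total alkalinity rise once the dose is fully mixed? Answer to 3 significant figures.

115 ppm

Moles of NaHCO₃: 28,500 g ÷ 84 g/mol = 339.3 mol → 339.3 eq of alkalinity.
As CaCO₃: 339.3 eq × 50 g/eq = 16,960 g.
Rise: 16,960 g / 148,000 L × 1000 = 114.6 mg/L.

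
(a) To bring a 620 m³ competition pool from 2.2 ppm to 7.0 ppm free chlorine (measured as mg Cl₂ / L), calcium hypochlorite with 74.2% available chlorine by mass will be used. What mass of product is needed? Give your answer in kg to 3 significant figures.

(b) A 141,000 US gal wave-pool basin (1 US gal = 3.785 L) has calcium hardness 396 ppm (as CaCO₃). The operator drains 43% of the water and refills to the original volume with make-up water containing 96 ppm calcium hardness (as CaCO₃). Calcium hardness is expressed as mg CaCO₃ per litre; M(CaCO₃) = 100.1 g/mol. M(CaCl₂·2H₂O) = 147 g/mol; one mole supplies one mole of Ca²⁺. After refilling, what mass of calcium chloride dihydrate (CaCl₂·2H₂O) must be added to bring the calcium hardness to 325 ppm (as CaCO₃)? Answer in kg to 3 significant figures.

(a) Volume: 620 m³ = 620,000 L.
(a) Chlorine deficit: 7.0 − 2.2 = 4.8 ppm = 4.8 mg/L as Cl₂.
(a) Cl₂ equivalent needed: 4.8 mg/L × 620,000 L = 2,976,000 mg = 2976 g.
(a) Product at 74.2% available chlorine: 2976 / 0.742 = 4011 g.

(b) Volume: 141,000 US gal × 3.785 L/gal = 533,685 L.
(b) After draining 43% and refilling: 396 × 0.57 + 96 × 0.43 = 267 ppm.
(b) Deficit to target: 325 − 267 = 58 mg/L.
(b) As CaCO₃: 58 mg/L × 533,685 L = 30,950 g; ÷ 100.1 = 309.2 mol Ca²⁺.
(b) Mass: 309.2 × 147 = 45,460 g.

(a) 4.01 kg; (b) 45.5 kg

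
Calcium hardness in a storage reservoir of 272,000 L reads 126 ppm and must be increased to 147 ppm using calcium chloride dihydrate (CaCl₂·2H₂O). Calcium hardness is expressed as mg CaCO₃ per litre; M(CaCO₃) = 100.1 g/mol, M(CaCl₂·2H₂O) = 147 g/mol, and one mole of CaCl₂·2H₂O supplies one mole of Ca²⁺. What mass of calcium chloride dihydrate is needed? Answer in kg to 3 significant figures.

8.39 kg

Hardness to add: (147 − 126) = 21 mg/L as CaCO₃ × 272,000 L = 5712 g as CaCO₃.
Moles of Ca²⁺ (1 mol Ca²⁺ ≡ 1 mol CaCO₃): 5712 / 100.1 g/mol = 57.06 mol.
Mass of CaCl₂·2H₂O: 57.06 × 147 = 8388 g.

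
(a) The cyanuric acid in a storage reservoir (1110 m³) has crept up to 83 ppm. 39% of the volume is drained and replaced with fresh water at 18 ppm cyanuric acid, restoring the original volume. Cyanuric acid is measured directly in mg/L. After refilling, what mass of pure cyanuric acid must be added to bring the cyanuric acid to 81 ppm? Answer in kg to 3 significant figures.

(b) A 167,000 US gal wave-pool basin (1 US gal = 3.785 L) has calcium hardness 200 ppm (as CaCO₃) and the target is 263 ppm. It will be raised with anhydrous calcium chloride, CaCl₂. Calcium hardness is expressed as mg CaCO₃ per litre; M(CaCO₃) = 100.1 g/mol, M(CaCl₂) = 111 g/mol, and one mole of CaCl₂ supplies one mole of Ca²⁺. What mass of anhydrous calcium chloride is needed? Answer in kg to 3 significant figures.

(a) Volume: 1110 m³ = 1,110,000 L.
(a) After draining 39% and refilling: 83 × 0.61 + 18 × 0.39 = 57.65 ppm.
(a) Deficit to target: 81 − 57.65 = 23.35 mg/L.
(a) Mass: 23.35 mg/L × 1,110,000 L = 25,920 g cyanuric acid.

(b) Volume: 167,000 US gal × 3.785 L/gal = 632,095 L.
(b) Hardness to add: (263 − 200) = 63 mg/L as CaCO₃ × 632,095 L = 39,820 g as CaCO₃.
(b) Moles of Ca²⁺ (1 mol Ca²⁺ ≡ 1 mol CaCO₃): 39,820 / 100.1 g/mol = 397.8 mol.
(b) Mass of CaCl₂: 397.8 × 111 = 44,160 g.

(a) 25.9 kg; (b) 44.2 kg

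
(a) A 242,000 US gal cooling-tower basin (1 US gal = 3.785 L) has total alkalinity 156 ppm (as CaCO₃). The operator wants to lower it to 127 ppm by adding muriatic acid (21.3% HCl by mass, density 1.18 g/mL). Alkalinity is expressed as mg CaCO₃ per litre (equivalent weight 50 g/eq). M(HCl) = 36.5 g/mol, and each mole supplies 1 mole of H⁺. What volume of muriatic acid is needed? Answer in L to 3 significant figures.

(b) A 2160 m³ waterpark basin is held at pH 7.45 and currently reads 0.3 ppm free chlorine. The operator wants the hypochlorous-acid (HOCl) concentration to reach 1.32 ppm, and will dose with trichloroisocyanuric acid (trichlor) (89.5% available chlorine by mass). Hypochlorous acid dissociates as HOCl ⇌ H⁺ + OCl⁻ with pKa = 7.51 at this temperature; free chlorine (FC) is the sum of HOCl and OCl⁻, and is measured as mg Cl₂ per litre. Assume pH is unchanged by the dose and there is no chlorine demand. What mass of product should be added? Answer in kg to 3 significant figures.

(a) Volume: 242,000 US gal × 3.785 L/gal = 915,970 L.
(a) Alkalinity to neutralize: (156 − 127) = 29 mg/L as CaCO₃ × 915,970 L = 26,560 g as CaCO₃.
(a) Equivalents of H⁺ required: 26,560 ÷ 50 g/eq = 531.3 eq = 531.3 mol HCl.
(a) Mass of HCl: 531.3 × 36.5 = 19,390 g.
(a) Mass of 21.3% solution: 19,390 / 0.213 = 91,040 g.
(a) Volume: 91,040 g ÷ 1.18 g/mL = 77,150 mL.

(b) Volume: 2160 m³ = 2,160,000 L.
(b) [OCl⁻]/[HOCl] = 10^(pH − pKa) = 10^(7.45 − 7.51) = 0.871; fraction as HOCl = 1/(1 + 0.871) = 0.5345.
(b) Free chlorine required for 1.32 ppm HOCl: 1.32 / 0.5345 = 2.47 ppm.
(b) FC to add: 2.47 − 0.3 = 2.17 mg/L as Cl₂.
(b) Cl₂ equivalent: 2.17 mg/L × 2,160,000 L = 4686 g.
(b) Product at 89.5% available Cl: 4686 / 0.895 = 5236 g.

(a) 77.2 L; (b) 5.24 kg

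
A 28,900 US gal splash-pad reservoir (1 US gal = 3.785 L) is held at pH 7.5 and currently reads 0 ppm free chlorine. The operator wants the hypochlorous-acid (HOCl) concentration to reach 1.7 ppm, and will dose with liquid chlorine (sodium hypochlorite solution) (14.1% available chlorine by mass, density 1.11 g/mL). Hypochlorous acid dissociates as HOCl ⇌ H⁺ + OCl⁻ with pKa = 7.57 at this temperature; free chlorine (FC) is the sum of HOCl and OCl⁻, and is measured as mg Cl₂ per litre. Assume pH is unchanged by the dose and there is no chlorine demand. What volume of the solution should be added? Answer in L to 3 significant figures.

2.20 L

Volume: 28,900 US gal × 3.785 L/gal = 109,386 L.
[OCl⁻]/[HOCl] = 10^(pH − pKa) = 10^(7.5 − 7.57) = 0.8511; fraction as HOCl = 1/(1 + 0.8511) = 0.5402.
Free chlorine required for 1.7 ppm HOCl: 1.7 / 0.5402 = 3.147 ppm.
FC to add: 3.147 − 0 = 3.147 mg/L as Cl₂.
Cl₂ equivalent: 3.147 mg/L × 109,386 L = 344.2 g.
Product at 14.1% available Cl: 344.2 / 0.141 = 2441 g.
Volume: 2441 g ÷ 1.11 g/mL = 2199 mL.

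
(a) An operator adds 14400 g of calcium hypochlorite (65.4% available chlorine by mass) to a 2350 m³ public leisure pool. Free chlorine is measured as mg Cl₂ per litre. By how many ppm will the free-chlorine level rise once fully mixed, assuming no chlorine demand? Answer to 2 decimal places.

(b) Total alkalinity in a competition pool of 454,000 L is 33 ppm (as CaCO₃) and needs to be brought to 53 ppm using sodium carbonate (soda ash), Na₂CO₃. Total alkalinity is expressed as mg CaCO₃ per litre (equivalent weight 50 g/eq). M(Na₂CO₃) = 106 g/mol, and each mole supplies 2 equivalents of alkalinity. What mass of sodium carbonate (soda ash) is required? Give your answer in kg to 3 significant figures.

(a) Volume: 2350 m³ = 2,350,000 L.
(a) Available chlorine delivered: 14,400 g × 0.654 = 9418 g as Cl₂.
(a) Concentration rise: 9418 g / 2,350,000 L = 4.007 mg/L = 4.01 ppm.

(b) Alkalinity to add: (53 − 33) = 20 mg/L as CaCO₃ × 454,000 L = 9080 g as CaCO₃.
(b) Equivalents: 9080 g ÷ 50 g/eq = 181.6 eq.
(b) Each mole of Na₂CO₃ supplies 2 eq, so 181.6 / 2 = 90.8 mol.
(b) Mass: 90.8 mol × 106 g/mol = 9625 g.

(a) 4.01 ppm; (b) 9.62 kg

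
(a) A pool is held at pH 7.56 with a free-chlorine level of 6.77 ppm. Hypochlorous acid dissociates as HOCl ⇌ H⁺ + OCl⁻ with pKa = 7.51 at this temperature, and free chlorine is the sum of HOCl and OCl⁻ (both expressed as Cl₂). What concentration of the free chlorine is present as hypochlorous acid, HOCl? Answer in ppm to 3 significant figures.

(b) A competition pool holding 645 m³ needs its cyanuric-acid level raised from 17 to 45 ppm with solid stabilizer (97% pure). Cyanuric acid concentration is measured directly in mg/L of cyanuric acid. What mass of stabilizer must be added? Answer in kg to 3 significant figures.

(a) 3.19 ppm; (b) 18.6 kg

(a) [OCl⁻]/[HOCl] = 10^(pH − pKa) = 10^(7.56 − 7.51) = 10^0.05 = 1.122.
(a) Fraction as HOCl = 1 / (1 + 1.122) = 0.4712.
(a) HOCl = 0.4712 × 6.77 ppm = 3.19 ppm.

(b) Volume: 645 m³ = 645,000 L.
(b) CYA to add: (45 − 17) = 28 mg/L × 645,000 L = 18,060 g cyanuric acid.
(b) At 97% purity: 18,060 / 0.97 = 18,620 g product.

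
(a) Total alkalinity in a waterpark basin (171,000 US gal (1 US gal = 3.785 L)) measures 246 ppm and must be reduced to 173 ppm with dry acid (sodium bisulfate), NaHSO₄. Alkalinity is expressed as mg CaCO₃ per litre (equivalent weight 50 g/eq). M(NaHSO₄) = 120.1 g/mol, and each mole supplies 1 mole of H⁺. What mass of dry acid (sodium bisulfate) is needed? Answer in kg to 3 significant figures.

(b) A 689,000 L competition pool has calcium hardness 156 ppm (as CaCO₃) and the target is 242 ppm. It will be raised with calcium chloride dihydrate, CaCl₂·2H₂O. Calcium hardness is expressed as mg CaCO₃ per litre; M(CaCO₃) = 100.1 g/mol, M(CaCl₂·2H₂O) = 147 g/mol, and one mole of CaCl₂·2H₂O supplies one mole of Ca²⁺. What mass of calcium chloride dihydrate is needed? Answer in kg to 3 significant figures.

(a) 113 kg; (b) 87.0 kg

(a) Volume: 171,000 US gal × 3.785 L/gal = 647,235 L.
(a) Alkalinity to neutralize: (246 − 173) = 73 mg/L as CaCO₃ × 647,235 L = 47,250 g as CaCO₃.
(a) Equivalents of H⁺ required: 47,250 ÷ 50 g/eq = 945 eq = 945 mol NaHSO₄.
(a) Mass of NaHSO₄: 945 × 120.1 = 113,500 g.

(b) Hardness to add: (242 − 156) = 86 mg/L as CaCO₃ × 689,000 L = 59,250 g as CaCO₃.
(b) Moles of Ca²⁺ (1 mol Ca²⁺ ≡ 1 mol CaCO₃): 59,250 / 100.1 g/mol = 591.9 mol.
(b) Mass of CaCl₂·2H₂O: 591.9 × 147 = 87,020 g.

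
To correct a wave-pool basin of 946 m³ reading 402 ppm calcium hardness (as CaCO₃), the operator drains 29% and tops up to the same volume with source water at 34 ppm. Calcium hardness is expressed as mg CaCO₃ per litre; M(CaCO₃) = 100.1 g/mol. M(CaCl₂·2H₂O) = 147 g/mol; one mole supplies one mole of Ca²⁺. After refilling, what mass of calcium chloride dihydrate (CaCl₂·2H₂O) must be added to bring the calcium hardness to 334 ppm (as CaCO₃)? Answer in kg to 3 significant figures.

Volume: 946 m³ = 946,000 L.
After draining 29% and refilling: 402 × 0.71 + 34 × 0.29 = 295.28 ppm.
Deficit to target: 334 − 295.28 = 38.72 mg/L.
As CaCO₃: 38.72 mg/L × 946,000 L = 36,630 g; ÷ 100.1 = 365.9 mol Ca²⁺.
Mass: 365.9 × 147 = 53,790 g.

53.8 kg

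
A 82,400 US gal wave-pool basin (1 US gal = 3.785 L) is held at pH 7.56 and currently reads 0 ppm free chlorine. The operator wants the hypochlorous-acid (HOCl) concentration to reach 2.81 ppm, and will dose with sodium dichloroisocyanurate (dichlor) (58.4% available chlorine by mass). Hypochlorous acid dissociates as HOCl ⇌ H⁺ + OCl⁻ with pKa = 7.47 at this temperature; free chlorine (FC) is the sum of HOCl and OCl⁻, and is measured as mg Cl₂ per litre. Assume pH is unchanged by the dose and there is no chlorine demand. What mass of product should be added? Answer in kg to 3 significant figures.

Volume: 82,400 US gal × 3.785 L/gal = 311,884 L.
[OCl⁻]/[HOCl] = 10^(pH − pKa) = 10^(7.56 − 7.47) = 1.23; fraction as HOCl = 1/(1 + 1.23) = 0.4484.
Free chlorine required for 2.81 ppm HOCl: 2.81 / 0.4484 = 6.267 ppm.
FC to add: 6.267 − 0 = 6.267 mg/L as Cl₂.
Cl₂ equivalent: 6.267 mg/L × 311,884 L = 1955 g.
Product at 58.4% available Cl: 1955 / 0.584 = 3347 g.

3.35 kg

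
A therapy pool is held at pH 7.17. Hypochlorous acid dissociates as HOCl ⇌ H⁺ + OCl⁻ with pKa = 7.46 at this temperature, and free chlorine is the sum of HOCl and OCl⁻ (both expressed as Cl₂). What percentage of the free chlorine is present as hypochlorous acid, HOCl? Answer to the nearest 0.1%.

66.1%

[OCl⁻]/[HOCl] = 10^(pH − pKa) = 10^(7.17 − 7.46) = 10^-0.29 = 0.5129.
Fraction as HOCl = 1 / (1 + 0.5129) = 0.661.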